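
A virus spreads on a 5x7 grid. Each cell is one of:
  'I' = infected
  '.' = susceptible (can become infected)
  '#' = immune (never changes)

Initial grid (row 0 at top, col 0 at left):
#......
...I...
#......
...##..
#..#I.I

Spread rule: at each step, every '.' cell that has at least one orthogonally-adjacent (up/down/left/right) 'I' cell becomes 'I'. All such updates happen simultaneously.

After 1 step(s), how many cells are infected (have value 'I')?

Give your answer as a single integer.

Step 0 (initial): 3 infected
Step 1: +6 new -> 9 infected

Answer: 9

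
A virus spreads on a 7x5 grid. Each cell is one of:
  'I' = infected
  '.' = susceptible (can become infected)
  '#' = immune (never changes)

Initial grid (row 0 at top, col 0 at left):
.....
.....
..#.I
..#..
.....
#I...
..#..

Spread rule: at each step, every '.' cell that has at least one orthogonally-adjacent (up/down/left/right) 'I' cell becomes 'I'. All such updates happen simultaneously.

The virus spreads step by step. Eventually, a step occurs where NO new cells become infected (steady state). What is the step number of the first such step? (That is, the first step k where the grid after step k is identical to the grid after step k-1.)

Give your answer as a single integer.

Answer: 7

Derivation:
Step 0 (initial): 2 infected
Step 1: +6 new -> 8 infected
Step 2: +9 new -> 17 infected
Step 3: +7 new -> 24 infected
Step 4: +4 new -> 28 infected
Step 5: +2 new -> 30 infected
Step 6: +1 new -> 31 infected
Step 7: +0 new -> 31 infected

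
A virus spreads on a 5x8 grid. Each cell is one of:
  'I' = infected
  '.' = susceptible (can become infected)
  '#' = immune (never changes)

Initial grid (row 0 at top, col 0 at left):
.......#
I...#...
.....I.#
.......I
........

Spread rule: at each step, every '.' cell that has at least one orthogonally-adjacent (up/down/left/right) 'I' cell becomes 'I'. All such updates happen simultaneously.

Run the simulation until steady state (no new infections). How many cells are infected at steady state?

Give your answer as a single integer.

Answer: 37

Derivation:
Step 0 (initial): 3 infected
Step 1: +9 new -> 12 infected
Step 2: +10 new -> 22 infected
Step 3: +10 new -> 32 infected
Step 4: +4 new -> 36 infected
Step 5: +1 new -> 37 infected
Step 6: +0 new -> 37 infected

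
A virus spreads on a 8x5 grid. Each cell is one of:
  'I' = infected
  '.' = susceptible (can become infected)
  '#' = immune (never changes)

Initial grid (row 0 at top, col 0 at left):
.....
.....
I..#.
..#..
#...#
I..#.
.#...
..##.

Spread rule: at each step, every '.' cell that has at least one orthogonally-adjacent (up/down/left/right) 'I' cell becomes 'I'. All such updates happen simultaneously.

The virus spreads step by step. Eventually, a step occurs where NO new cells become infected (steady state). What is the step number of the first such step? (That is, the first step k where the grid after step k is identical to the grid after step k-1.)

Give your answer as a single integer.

Step 0 (initial): 2 infected
Step 1: +5 new -> 7 infected
Step 2: +7 new -> 14 infected
Step 3: +5 new -> 19 infected
Step 4: +4 new -> 23 infected
Step 5: +4 new -> 27 infected
Step 6: +5 new -> 32 infected
Step 7: +0 new -> 32 infected

Answer: 7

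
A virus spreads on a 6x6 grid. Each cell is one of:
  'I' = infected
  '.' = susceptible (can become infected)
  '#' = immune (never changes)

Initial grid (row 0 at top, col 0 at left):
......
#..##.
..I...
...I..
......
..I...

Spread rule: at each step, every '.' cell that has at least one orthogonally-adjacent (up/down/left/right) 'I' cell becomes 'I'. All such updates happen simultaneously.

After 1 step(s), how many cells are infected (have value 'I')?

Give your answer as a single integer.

Step 0 (initial): 3 infected
Step 1: +9 new -> 12 infected

Answer: 12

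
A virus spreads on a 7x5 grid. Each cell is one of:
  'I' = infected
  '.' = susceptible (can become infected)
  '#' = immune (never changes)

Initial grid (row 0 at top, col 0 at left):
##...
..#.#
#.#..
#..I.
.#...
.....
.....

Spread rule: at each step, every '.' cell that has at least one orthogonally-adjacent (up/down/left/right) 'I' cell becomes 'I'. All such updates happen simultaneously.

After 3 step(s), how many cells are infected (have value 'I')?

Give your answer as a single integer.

Step 0 (initial): 1 infected
Step 1: +4 new -> 5 infected
Step 2: +6 new -> 11 infected
Step 3: +5 new -> 16 infected

Answer: 16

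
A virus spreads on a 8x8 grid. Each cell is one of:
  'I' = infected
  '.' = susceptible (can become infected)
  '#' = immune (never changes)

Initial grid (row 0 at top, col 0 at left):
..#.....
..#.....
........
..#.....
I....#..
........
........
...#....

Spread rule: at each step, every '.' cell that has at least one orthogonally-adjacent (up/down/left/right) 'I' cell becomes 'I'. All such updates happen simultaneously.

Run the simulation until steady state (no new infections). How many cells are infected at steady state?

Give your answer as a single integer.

Step 0 (initial): 1 infected
Step 1: +3 new -> 4 infected
Step 2: +5 new -> 9 infected
Step 3: +6 new -> 15 infected
Step 4: +8 new -> 23 infected
Step 5: +6 new -> 29 infected
Step 6: +5 new -> 34 infected
Step 7: +7 new -> 41 infected
Step 8: +8 new -> 49 infected
Step 9: +6 new -> 55 infected
Step 10: +3 new -> 58 infected
Step 11: +1 new -> 59 infected
Step 12: +0 new -> 59 infected

Answer: 59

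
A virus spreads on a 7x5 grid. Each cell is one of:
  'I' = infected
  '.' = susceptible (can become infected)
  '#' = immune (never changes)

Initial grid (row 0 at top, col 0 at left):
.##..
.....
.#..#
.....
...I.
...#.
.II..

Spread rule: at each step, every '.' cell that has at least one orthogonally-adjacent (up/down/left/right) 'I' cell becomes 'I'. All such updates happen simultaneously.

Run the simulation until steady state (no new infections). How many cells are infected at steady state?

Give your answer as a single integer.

Step 0 (initial): 3 infected
Step 1: +7 new -> 10 infected
Step 2: +7 new -> 17 infected
Step 3: +4 new -> 21 infected
Step 4: +4 new -> 25 infected
Step 5: +3 new -> 28 infected
Step 6: +1 new -> 29 infected
Step 7: +1 new -> 30 infected
Step 8: +0 new -> 30 infected

Answer: 30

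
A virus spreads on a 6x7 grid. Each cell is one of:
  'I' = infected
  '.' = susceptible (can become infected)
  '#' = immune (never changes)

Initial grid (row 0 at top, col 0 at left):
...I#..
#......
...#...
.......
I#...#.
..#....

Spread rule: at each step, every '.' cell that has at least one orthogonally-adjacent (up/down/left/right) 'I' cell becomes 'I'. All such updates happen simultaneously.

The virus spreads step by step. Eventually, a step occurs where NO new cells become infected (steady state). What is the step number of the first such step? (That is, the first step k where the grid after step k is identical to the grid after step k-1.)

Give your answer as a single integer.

Answer: 9

Derivation:
Step 0 (initial): 2 infected
Step 1: +4 new -> 6 infected
Step 2: +6 new -> 12 infected
Step 3: +7 new -> 19 infected
Step 4: +6 new -> 25 infected
Step 5: +5 new -> 30 infected
Step 6: +3 new -> 33 infected
Step 7: +2 new -> 35 infected
Step 8: +1 new -> 36 infected
Step 9: +0 new -> 36 infected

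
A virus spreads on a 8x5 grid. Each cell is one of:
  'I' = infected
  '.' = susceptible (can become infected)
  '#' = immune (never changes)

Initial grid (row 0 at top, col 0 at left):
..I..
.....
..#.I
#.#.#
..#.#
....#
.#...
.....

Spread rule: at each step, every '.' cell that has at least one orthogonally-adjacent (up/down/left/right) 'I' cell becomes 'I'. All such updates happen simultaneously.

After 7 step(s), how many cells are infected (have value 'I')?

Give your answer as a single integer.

Step 0 (initial): 2 infected
Step 1: +5 new -> 7 infected
Step 2: +5 new -> 12 infected
Step 3: +3 new -> 15 infected
Step 4: +3 new -> 18 infected
Step 5: +3 new -> 21 infected
Step 6: +5 new -> 26 infected
Step 7: +3 new -> 29 infected

Answer: 29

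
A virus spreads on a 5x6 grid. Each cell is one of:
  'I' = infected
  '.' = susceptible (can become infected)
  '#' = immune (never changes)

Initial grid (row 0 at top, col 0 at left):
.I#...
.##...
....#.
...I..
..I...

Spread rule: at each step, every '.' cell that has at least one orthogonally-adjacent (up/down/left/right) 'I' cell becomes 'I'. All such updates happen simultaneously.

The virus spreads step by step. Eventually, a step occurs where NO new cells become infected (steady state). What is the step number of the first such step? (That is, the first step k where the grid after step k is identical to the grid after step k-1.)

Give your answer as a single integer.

Step 0 (initial): 3 infected
Step 1: +6 new -> 9 infected
Step 2: +7 new -> 16 infected
Step 3: +7 new -> 23 infected
Step 4: +2 new -> 25 infected
Step 5: +1 new -> 26 infected
Step 6: +0 new -> 26 infected

Answer: 6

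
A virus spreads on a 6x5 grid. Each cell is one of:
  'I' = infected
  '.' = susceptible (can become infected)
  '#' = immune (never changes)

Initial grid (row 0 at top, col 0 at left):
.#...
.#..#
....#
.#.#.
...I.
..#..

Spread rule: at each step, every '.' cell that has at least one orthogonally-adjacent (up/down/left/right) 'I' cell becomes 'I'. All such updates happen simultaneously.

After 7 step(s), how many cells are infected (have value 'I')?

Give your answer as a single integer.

Step 0 (initial): 1 infected
Step 1: +3 new -> 4 infected
Step 2: +4 new -> 8 infected
Step 3: +3 new -> 11 infected
Step 4: +5 new -> 16 infected
Step 5: +3 new -> 19 infected
Step 6: +2 new -> 21 infected
Step 7: +2 new -> 23 infected

Answer: 23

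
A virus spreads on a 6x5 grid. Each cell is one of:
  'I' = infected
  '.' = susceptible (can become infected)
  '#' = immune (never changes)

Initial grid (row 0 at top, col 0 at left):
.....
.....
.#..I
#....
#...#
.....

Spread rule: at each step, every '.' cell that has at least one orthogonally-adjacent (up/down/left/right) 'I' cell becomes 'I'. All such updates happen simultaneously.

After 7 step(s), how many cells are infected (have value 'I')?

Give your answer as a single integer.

Step 0 (initial): 1 infected
Step 1: +3 new -> 4 infected
Step 2: +4 new -> 8 infected
Step 3: +4 new -> 12 infected
Step 4: +5 new -> 17 infected
Step 5: +5 new -> 22 infected
Step 6: +3 new -> 25 infected
Step 7: +1 new -> 26 infected

Answer: 26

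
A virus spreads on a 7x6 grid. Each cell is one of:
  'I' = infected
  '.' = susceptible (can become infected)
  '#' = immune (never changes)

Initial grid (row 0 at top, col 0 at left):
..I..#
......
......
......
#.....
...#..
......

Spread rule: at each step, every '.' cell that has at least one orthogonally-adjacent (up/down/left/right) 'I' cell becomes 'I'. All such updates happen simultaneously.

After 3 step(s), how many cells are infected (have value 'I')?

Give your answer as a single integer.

Step 0 (initial): 1 infected
Step 1: +3 new -> 4 infected
Step 2: +5 new -> 9 infected
Step 3: +5 new -> 14 infected

Answer: 14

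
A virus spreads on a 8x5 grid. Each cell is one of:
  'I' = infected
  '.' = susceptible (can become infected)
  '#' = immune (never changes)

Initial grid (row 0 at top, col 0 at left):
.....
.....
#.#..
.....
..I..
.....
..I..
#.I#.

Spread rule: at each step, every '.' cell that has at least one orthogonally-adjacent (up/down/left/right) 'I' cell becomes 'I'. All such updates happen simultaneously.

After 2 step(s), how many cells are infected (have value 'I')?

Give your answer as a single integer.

Answer: 18

Derivation:
Step 0 (initial): 3 infected
Step 1: +7 new -> 10 infected
Step 2: +8 new -> 18 infected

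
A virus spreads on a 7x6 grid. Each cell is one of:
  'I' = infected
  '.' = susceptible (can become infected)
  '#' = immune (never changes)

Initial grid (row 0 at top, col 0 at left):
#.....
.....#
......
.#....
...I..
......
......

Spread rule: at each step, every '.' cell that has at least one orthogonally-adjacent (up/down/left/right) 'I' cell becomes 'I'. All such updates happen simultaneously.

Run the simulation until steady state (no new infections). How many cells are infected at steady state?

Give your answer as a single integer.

Answer: 39

Derivation:
Step 0 (initial): 1 infected
Step 1: +4 new -> 5 infected
Step 2: +8 new -> 13 infected
Step 3: +9 new -> 22 infected
Step 4: +9 new -> 31 infected
Step 5: +5 new -> 36 infected
Step 6: +3 new -> 39 infected
Step 7: +0 new -> 39 infected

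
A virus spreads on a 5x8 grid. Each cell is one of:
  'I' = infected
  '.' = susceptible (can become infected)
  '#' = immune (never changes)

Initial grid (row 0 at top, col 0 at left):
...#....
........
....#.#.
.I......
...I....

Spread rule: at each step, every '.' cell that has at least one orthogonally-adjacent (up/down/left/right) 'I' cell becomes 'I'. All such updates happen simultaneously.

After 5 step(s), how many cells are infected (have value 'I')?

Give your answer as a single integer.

Answer: 31

Derivation:
Step 0 (initial): 2 infected
Step 1: +7 new -> 9 infected
Step 2: +7 new -> 16 infected
Step 3: +6 new -> 22 infected
Step 4: +6 new -> 28 infected
Step 5: +3 new -> 31 infected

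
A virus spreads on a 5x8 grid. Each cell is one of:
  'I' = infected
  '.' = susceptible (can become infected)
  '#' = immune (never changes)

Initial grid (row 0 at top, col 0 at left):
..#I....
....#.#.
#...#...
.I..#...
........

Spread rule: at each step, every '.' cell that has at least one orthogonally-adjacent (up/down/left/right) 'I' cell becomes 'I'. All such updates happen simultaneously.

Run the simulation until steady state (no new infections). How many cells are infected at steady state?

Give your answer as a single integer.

Step 0 (initial): 2 infected
Step 1: +6 new -> 8 infected
Step 2: +8 new -> 16 infected
Step 3: +5 new -> 21 infected
Step 4: +4 new -> 25 infected
Step 5: +4 new -> 29 infected
Step 6: +3 new -> 32 infected
Step 7: +2 new -> 34 infected
Step 8: +0 new -> 34 infected

Answer: 34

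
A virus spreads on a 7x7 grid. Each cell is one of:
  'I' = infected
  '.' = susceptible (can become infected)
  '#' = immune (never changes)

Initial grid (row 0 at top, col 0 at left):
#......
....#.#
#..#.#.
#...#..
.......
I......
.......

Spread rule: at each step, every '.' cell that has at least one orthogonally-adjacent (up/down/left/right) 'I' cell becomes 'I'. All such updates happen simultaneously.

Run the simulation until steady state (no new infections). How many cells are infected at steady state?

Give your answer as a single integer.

Answer: 40

Derivation:
Step 0 (initial): 1 infected
Step 1: +3 new -> 4 infected
Step 2: +3 new -> 7 infected
Step 3: +4 new -> 11 infected
Step 4: +5 new -> 16 infected
Step 5: +6 new -> 22 infected
Step 6: +6 new -> 28 infected
Step 7: +5 new -> 33 infected
Step 8: +2 new -> 35 infected
Step 9: +2 new -> 37 infected
Step 10: +1 new -> 38 infected
Step 11: +2 new -> 40 infected
Step 12: +0 new -> 40 infected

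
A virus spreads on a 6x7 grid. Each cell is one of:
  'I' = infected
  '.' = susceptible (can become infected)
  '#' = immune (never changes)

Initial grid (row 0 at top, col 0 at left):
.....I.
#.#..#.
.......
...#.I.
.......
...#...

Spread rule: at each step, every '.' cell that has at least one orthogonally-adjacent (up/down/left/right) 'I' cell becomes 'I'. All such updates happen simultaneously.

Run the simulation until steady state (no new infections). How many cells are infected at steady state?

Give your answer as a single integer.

Answer: 37

Derivation:
Step 0 (initial): 2 infected
Step 1: +6 new -> 8 infected
Step 2: +8 new -> 16 infected
Step 3: +6 new -> 22 infected
Step 4: +3 new -> 25 infected
Step 5: +6 new -> 31 infected
Step 6: +4 new -> 35 infected
Step 7: +2 new -> 37 infected
Step 8: +0 new -> 37 infected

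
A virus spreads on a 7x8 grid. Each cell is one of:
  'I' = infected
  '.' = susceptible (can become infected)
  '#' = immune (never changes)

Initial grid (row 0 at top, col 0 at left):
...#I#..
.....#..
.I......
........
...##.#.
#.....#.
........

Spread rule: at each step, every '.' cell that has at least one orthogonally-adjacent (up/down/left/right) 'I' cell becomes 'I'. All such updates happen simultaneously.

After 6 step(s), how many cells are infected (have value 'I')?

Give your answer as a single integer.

Step 0 (initial): 2 infected
Step 1: +5 new -> 7 infected
Step 2: +9 new -> 16 infected
Step 3: +8 new -> 24 infected
Step 4: +4 new -> 28 infected
Step 5: +7 new -> 35 infected
Step 6: +6 new -> 41 infected

Answer: 41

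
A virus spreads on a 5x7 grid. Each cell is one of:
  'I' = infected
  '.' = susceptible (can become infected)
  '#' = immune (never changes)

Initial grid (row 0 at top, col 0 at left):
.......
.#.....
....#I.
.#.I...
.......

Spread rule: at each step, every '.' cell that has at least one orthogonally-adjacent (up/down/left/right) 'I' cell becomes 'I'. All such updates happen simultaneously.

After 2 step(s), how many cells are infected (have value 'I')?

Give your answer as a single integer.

Answer: 18

Derivation:
Step 0 (initial): 2 infected
Step 1: +7 new -> 9 infected
Step 2: +9 new -> 18 infected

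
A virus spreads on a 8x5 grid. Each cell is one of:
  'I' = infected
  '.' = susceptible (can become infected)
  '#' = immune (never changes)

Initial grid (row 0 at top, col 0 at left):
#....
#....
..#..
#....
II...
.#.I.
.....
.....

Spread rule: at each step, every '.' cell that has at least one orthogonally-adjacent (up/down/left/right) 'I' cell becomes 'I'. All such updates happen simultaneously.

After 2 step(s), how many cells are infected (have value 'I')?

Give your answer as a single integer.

Answer: 18

Derivation:
Step 0 (initial): 3 infected
Step 1: +7 new -> 10 infected
Step 2: +8 new -> 18 infected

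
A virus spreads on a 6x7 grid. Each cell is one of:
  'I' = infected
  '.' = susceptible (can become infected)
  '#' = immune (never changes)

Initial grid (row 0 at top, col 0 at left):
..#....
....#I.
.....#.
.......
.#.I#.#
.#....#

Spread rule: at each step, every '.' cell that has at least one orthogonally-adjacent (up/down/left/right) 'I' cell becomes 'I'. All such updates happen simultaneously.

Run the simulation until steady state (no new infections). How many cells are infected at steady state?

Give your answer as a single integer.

Step 0 (initial): 2 infected
Step 1: +5 new -> 7 infected
Step 2: +8 new -> 15 infected
Step 3: +8 new -> 23 infected
Step 4: +4 new -> 27 infected
Step 5: +3 new -> 30 infected
Step 6: +3 new -> 33 infected
Step 7: +1 new -> 34 infected
Step 8: +0 new -> 34 infected

Answer: 34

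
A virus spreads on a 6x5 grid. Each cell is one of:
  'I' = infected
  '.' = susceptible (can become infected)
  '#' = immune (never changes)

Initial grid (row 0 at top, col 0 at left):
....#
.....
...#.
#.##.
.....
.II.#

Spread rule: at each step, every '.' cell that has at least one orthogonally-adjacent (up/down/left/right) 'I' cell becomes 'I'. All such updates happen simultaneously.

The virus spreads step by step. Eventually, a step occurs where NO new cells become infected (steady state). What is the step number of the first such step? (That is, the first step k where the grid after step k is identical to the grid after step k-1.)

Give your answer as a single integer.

Answer: 8

Derivation:
Step 0 (initial): 2 infected
Step 1: +4 new -> 6 infected
Step 2: +3 new -> 9 infected
Step 3: +2 new -> 11 infected
Step 4: +4 new -> 15 infected
Step 5: +4 new -> 19 infected
Step 6: +4 new -> 23 infected
Step 7: +1 new -> 24 infected
Step 8: +0 new -> 24 infected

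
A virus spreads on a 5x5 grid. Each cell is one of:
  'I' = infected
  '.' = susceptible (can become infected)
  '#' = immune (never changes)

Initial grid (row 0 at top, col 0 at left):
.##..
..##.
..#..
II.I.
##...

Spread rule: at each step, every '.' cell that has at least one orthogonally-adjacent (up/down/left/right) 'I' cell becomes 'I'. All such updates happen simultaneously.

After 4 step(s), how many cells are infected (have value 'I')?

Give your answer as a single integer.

Answer: 17

Derivation:
Step 0 (initial): 3 infected
Step 1: +6 new -> 9 infected
Step 2: +5 new -> 14 infected
Step 3: +2 new -> 16 infected
Step 4: +1 new -> 17 infected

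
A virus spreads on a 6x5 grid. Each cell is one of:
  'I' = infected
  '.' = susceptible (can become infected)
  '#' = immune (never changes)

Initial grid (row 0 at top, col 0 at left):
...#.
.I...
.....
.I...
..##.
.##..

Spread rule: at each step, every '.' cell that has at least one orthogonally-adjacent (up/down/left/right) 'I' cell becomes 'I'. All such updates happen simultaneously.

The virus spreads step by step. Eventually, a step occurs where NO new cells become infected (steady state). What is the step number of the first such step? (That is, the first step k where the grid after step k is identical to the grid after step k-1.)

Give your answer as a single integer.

Answer: 7

Derivation:
Step 0 (initial): 2 infected
Step 1: +7 new -> 9 infected
Step 2: +7 new -> 16 infected
Step 3: +4 new -> 20 infected
Step 4: +3 new -> 23 infected
Step 5: +1 new -> 24 infected
Step 6: +1 new -> 25 infected
Step 7: +0 new -> 25 infected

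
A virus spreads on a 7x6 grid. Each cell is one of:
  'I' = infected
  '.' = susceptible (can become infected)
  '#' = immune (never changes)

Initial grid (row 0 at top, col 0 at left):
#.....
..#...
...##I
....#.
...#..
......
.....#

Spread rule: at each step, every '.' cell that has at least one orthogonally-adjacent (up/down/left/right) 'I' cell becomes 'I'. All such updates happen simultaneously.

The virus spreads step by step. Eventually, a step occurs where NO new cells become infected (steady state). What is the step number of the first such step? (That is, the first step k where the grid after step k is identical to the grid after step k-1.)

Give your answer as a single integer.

Step 0 (initial): 1 infected
Step 1: +2 new -> 3 infected
Step 2: +3 new -> 6 infected
Step 3: +4 new -> 10 infected
Step 4: +2 new -> 12 infected
Step 5: +3 new -> 15 infected
Step 6: +3 new -> 18 infected
Step 7: +4 new -> 22 infected
Step 8: +6 new -> 28 infected
Step 9: +6 new -> 34 infected
Step 10: +1 new -> 35 infected
Step 11: +0 new -> 35 infected

Answer: 11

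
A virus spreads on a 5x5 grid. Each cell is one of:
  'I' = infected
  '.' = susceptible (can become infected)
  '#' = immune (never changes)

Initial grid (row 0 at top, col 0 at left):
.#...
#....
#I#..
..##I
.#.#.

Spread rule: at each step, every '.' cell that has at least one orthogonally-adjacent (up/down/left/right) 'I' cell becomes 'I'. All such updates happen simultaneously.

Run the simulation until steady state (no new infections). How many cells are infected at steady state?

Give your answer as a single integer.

Step 0 (initial): 2 infected
Step 1: +4 new -> 6 infected
Step 2: +4 new -> 10 infected
Step 3: +4 new -> 14 infected
Step 4: +1 new -> 15 infected
Step 5: +0 new -> 15 infected

Answer: 15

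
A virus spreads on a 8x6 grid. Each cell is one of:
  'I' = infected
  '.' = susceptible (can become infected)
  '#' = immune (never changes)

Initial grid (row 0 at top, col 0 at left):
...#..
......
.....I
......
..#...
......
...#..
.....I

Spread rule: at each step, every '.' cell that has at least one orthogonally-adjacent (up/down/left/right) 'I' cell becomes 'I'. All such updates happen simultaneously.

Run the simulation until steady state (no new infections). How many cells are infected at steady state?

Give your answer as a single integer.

Step 0 (initial): 2 infected
Step 1: +5 new -> 7 infected
Step 2: +8 new -> 15 infected
Step 3: +7 new -> 22 infected
Step 4: +7 new -> 29 infected
Step 5: +7 new -> 36 infected
Step 6: +6 new -> 42 infected
Step 7: +3 new -> 45 infected
Step 8: +0 new -> 45 infected

Answer: 45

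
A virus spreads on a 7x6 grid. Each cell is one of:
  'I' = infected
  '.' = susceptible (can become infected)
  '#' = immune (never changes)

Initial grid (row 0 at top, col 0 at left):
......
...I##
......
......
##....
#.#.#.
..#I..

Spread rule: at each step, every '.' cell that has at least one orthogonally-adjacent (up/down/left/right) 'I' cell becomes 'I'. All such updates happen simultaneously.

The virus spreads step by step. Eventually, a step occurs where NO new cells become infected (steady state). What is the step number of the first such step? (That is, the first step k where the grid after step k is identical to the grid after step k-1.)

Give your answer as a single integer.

Step 0 (initial): 2 infected
Step 1: +5 new -> 7 infected
Step 2: +8 new -> 15 infected
Step 3: +10 new -> 25 infected
Step 4: +5 new -> 30 infected
Step 5: +1 new -> 31 infected
Step 6: +0 new -> 31 infected

Answer: 6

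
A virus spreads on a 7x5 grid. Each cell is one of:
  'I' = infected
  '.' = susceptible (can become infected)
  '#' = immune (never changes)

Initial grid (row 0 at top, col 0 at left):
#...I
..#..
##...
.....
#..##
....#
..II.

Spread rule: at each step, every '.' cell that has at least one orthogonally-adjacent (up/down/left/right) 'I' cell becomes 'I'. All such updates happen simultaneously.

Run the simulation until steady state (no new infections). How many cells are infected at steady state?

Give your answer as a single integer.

Answer: 27

Derivation:
Step 0 (initial): 3 infected
Step 1: +6 new -> 9 infected
Step 2: +6 new -> 15 infected
Step 3: +6 new -> 21 infected
Step 4: +4 new -> 25 infected
Step 5: +2 new -> 27 infected
Step 6: +0 new -> 27 infected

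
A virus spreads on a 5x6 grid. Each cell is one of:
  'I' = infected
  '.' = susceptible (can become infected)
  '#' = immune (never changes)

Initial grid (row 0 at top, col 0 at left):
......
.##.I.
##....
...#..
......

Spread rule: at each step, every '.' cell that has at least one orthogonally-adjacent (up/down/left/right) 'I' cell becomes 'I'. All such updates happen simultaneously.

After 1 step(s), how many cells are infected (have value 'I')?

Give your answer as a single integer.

Answer: 5

Derivation:
Step 0 (initial): 1 infected
Step 1: +4 new -> 5 infected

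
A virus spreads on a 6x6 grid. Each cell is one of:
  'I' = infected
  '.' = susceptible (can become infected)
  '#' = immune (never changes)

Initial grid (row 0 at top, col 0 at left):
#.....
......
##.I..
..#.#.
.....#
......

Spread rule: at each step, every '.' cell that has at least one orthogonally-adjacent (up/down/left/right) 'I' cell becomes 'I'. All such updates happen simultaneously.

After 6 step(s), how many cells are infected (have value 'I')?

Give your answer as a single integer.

Step 0 (initial): 1 infected
Step 1: +4 new -> 5 infected
Step 2: +5 new -> 10 infected
Step 3: +8 new -> 18 infected
Step 4: +6 new -> 24 infected
Step 5: +4 new -> 28 infected
Step 6: +2 new -> 30 infected

Answer: 30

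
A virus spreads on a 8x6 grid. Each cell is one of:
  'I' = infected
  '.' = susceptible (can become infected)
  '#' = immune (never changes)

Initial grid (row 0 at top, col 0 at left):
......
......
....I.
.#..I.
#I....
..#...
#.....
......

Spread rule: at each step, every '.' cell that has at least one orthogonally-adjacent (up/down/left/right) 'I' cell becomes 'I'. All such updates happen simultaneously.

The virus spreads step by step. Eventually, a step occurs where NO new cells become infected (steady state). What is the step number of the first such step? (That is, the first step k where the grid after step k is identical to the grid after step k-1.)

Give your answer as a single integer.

Answer: 7

Derivation:
Step 0 (initial): 3 infected
Step 1: +8 new -> 11 infected
Step 2: +10 new -> 21 infected
Step 3: +9 new -> 30 infected
Step 4: +8 new -> 38 infected
Step 5: +5 new -> 43 infected
Step 6: +1 new -> 44 infected
Step 7: +0 new -> 44 infected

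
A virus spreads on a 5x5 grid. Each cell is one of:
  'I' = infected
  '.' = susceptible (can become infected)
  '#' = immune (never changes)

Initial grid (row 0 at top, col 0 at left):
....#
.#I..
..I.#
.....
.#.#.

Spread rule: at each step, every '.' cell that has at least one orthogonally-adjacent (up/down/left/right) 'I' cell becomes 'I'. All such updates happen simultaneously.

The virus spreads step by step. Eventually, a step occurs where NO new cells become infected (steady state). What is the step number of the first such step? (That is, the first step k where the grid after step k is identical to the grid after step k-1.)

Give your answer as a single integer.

Answer: 5

Derivation:
Step 0 (initial): 2 infected
Step 1: +5 new -> 7 infected
Step 2: +7 new -> 14 infected
Step 3: +4 new -> 18 infected
Step 4: +2 new -> 20 infected
Step 5: +0 new -> 20 infected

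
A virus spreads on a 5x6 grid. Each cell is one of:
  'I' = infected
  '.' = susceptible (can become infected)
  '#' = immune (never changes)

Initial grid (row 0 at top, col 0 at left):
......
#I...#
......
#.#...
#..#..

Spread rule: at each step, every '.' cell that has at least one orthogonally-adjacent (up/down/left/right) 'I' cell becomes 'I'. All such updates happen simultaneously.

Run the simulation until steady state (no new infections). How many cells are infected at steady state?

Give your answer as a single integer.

Step 0 (initial): 1 infected
Step 1: +3 new -> 4 infected
Step 2: +6 new -> 10 infected
Step 3: +4 new -> 14 infected
Step 4: +4 new -> 18 infected
Step 5: +3 new -> 21 infected
Step 6: +2 new -> 23 infected
Step 7: +1 new -> 24 infected
Step 8: +0 new -> 24 infected

Answer: 24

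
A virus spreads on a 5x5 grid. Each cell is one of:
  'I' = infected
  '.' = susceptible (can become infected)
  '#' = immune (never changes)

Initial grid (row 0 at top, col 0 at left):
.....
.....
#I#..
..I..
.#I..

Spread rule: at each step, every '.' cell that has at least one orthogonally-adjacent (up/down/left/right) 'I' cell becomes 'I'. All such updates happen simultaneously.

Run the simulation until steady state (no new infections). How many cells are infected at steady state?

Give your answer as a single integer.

Answer: 22

Derivation:
Step 0 (initial): 3 infected
Step 1: +4 new -> 7 infected
Step 2: +7 new -> 14 infected
Step 3: +5 new -> 19 infected
Step 4: +2 new -> 21 infected
Step 5: +1 new -> 22 infected
Step 6: +0 new -> 22 infected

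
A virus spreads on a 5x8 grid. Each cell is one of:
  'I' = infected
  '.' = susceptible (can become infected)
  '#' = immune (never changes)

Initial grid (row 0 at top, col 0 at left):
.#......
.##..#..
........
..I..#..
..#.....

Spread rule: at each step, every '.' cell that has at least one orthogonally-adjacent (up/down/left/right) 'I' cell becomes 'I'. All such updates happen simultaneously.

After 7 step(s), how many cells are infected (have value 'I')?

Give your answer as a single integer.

Answer: 33

Derivation:
Step 0 (initial): 1 infected
Step 1: +3 new -> 4 infected
Step 2: +6 new -> 10 infected
Step 3: +5 new -> 15 infected
Step 4: +5 new -> 20 infected
Step 5: +5 new -> 25 infected
Step 6: +5 new -> 30 infected
Step 7: +3 new -> 33 infected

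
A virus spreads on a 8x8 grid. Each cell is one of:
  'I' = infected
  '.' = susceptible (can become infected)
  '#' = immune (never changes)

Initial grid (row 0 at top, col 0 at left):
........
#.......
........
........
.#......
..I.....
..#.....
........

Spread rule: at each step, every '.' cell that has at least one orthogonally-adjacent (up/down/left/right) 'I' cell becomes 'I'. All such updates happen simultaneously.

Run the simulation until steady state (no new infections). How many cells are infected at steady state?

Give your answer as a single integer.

Step 0 (initial): 1 infected
Step 1: +3 new -> 4 infected
Step 2: +6 new -> 10 infected
Step 3: +10 new -> 20 infected
Step 4: +11 new -> 31 infected
Step 5: +10 new -> 41 infected
Step 6: +8 new -> 49 infected
Step 7: +6 new -> 55 infected
Step 8: +3 new -> 58 infected
Step 9: +2 new -> 60 infected
Step 10: +1 new -> 61 infected
Step 11: +0 new -> 61 infected

Answer: 61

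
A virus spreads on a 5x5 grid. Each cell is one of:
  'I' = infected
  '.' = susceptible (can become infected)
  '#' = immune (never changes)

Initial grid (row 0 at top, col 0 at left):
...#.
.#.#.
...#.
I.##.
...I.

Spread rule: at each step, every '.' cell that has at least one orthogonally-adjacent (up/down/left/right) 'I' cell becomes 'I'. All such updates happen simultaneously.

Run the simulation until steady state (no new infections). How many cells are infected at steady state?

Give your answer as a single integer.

Answer: 19

Derivation:
Step 0 (initial): 2 infected
Step 1: +5 new -> 7 infected
Step 2: +4 new -> 11 infected
Step 3: +3 new -> 14 infected
Step 4: +3 new -> 17 infected
Step 5: +2 new -> 19 infected
Step 6: +0 new -> 19 infected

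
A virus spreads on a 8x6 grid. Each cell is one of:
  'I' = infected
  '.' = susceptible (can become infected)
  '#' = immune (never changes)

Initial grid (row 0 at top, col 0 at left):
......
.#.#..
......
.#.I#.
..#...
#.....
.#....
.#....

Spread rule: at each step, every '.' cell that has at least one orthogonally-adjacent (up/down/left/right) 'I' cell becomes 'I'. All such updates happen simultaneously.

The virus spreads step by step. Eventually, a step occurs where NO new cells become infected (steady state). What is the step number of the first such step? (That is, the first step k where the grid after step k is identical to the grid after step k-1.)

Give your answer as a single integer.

Step 0 (initial): 1 infected
Step 1: +3 new -> 4 infected
Step 2: +4 new -> 8 infected
Step 3: +8 new -> 16 infected
Step 4: +10 new -> 26 infected
Step 5: +9 new -> 35 infected
Step 6: +3 new -> 38 infected
Step 7: +0 new -> 38 infected

Answer: 7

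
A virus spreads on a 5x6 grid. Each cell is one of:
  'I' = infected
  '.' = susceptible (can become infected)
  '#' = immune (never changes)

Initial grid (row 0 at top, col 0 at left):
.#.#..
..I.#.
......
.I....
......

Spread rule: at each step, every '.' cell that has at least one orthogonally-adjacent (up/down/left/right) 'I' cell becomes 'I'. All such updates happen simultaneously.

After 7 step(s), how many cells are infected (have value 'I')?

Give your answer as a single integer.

Answer: 27

Derivation:
Step 0 (initial): 2 infected
Step 1: +8 new -> 10 infected
Step 2: +6 new -> 16 infected
Step 3: +4 new -> 20 infected
Step 4: +3 new -> 23 infected
Step 5: +2 new -> 25 infected
Step 6: +1 new -> 26 infected
Step 7: +1 new -> 27 infected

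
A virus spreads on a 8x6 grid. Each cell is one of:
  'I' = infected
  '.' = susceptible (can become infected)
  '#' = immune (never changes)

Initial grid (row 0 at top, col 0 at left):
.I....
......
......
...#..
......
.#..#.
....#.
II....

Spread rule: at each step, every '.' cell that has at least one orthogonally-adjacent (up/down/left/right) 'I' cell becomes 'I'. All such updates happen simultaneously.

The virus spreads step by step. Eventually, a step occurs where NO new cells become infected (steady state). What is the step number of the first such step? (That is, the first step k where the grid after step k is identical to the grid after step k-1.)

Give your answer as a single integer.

Answer: 8

Derivation:
Step 0 (initial): 3 infected
Step 1: +6 new -> 9 infected
Step 2: +7 new -> 16 infected
Step 3: +9 new -> 25 infected
Step 4: +9 new -> 34 infected
Step 5: +4 new -> 38 infected
Step 6: +4 new -> 42 infected
Step 7: +2 new -> 44 infected
Step 8: +0 new -> 44 infected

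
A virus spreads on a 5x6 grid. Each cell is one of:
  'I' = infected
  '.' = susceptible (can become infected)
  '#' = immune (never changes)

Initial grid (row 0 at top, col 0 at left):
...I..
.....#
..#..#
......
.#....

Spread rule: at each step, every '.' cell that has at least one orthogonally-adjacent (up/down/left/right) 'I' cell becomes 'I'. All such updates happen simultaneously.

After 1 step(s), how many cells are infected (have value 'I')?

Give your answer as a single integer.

Step 0 (initial): 1 infected
Step 1: +3 new -> 4 infected

Answer: 4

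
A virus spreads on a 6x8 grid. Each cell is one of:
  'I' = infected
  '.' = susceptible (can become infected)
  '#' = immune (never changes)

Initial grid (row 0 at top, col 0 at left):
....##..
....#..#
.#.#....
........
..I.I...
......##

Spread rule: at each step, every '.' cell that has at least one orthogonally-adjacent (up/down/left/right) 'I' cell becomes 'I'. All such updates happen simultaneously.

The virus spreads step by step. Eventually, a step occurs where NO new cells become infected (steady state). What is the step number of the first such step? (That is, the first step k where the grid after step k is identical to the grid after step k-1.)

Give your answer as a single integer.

Answer: 8

Derivation:
Step 0 (initial): 2 infected
Step 1: +7 new -> 9 infected
Step 2: +10 new -> 19 infected
Step 3: +6 new -> 25 infected
Step 4: +7 new -> 32 infected
Step 5: +5 new -> 37 infected
Step 6: +2 new -> 39 infected
Step 7: +1 new -> 40 infected
Step 8: +0 new -> 40 infected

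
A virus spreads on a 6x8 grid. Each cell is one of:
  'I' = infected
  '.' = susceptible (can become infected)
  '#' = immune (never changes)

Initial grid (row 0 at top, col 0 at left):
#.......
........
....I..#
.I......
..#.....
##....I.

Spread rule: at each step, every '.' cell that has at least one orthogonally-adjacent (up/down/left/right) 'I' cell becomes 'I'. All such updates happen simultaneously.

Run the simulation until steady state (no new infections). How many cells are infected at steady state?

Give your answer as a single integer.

Answer: 43

Derivation:
Step 0 (initial): 3 infected
Step 1: +11 new -> 14 infected
Step 2: +15 new -> 29 infected
Step 3: +9 new -> 38 infected
Step 4: +4 new -> 42 infected
Step 5: +1 new -> 43 infected
Step 6: +0 new -> 43 infected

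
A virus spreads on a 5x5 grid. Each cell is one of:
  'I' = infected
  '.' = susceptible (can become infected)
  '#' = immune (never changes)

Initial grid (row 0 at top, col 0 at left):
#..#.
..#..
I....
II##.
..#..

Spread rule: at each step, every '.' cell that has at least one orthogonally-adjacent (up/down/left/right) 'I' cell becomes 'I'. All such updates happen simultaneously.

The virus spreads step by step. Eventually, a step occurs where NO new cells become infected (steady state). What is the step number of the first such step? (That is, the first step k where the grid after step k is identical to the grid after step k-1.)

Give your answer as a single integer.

Answer: 8

Derivation:
Step 0 (initial): 3 infected
Step 1: +4 new -> 7 infected
Step 2: +2 new -> 9 infected
Step 3: +2 new -> 11 infected
Step 4: +3 new -> 14 infected
Step 5: +2 new -> 16 infected
Step 6: +2 new -> 18 infected
Step 7: +1 new -> 19 infected
Step 8: +0 new -> 19 infected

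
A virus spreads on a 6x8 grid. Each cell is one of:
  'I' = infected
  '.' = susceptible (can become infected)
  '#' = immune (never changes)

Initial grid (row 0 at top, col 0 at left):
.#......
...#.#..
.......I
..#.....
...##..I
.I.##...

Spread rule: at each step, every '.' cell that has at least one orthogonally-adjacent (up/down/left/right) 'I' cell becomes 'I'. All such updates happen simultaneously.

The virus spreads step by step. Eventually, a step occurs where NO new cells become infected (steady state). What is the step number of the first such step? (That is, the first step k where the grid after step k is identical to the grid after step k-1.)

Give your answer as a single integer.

Step 0 (initial): 3 infected
Step 1: +8 new -> 11 infected
Step 2: +9 new -> 20 infected
Step 3: +6 new -> 26 infected
Step 4: +7 new -> 33 infected
Step 5: +4 new -> 37 infected
Step 6: +3 new -> 40 infected
Step 7: +0 new -> 40 infected

Answer: 7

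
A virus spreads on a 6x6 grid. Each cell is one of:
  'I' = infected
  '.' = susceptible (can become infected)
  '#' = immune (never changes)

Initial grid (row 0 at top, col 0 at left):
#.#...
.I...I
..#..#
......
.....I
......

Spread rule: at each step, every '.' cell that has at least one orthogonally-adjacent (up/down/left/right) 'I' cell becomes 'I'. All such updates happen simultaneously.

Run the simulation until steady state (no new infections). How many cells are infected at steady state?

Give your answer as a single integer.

Answer: 32

Derivation:
Step 0 (initial): 3 infected
Step 1: +9 new -> 12 infected
Step 2: +8 new -> 20 infected
Step 3: +8 new -> 28 infected
Step 4: +3 new -> 31 infected
Step 5: +1 new -> 32 infected
Step 6: +0 new -> 32 infected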